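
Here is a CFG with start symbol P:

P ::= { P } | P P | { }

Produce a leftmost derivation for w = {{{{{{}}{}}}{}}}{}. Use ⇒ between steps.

P ⇒ PP   [P ::= P P]
PP ⇒ {P}P   [P ::= { P }]
{P}P ⇒ {{P}}P   [P ::= { P }]
{{P}}P ⇒ {{PP}}P   [P ::= P P]
{{PP}}P ⇒ {{{P}P}}P   [P ::= { P }]
{{{P}P}}P ⇒ {{{{P}}P}}P   [P ::= { P }]
{{{{P}}P}}P ⇒ {{{{PP}}P}}P   [P ::= P P]
{{{{PP}}P}}P ⇒ {{{{{P}P}}P}}P   [P ::= { P }]
{{{{{P}P}}P}}P ⇒ {{{{{{}}P}}P}}P   [P ::= { }]
{{{{{{}}P}}P}}P ⇒ {{{{{{}}{}}}P}}P   [P ::= { }]
{{{{{{}}{}}}P}}P ⇒ {{{{{{}}{}}}{}}}P   [P ::= { }]
{{{{{{}}{}}}{}}}P ⇒ {{{{{{}}{}}}{}}}{}   [P ::= { }]

P ⇒ PP ⇒ {P}P ⇒ {{P}}P ⇒ {{PP}}P ⇒ {{{P}P}}P ⇒ {{{{P}}P}}P ⇒ {{{{PP}}P}}P ⇒ {{{{{P}P}}P}}P ⇒ {{{{{{}}P}}P}}P ⇒ {{{{{{}}{}}}P}}P ⇒ {{{{{{}}{}}}{}}}P ⇒ {{{{{{}}{}}}{}}}{}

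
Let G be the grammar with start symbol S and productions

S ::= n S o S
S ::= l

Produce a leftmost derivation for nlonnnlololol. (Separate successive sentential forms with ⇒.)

S ⇒ nSoS ⇒ nloS ⇒ nlonSoS ⇒ nlonnSoSoS ⇒ nlonnnSoSoSoS ⇒ nlonnnloSoSoS ⇒ nlonnnloloSoS ⇒ nlonnnlololoS ⇒ nlonnnlololol

S ⇒ nSoS   [S ::= n S o S]
nSoS ⇒ nloS   [S ::= l]
nloS ⇒ nlonSoS   [S ::= n S o S]
nlonSoS ⇒ nlonnSoSoS   [S ::= n S o S]
nlonnSoSoS ⇒ nlonnnSoSoSoS   [S ::= n S o S]
nlonnnSoSoSoS ⇒ nlonnnloSoSoS   [S ::= l]
nlonnnloSoSoS ⇒ nlonnnloloSoS   [S ::= l]
nlonnnloloSoS ⇒ nlonnnlololoS   [S ::= l]
nlonnnlololoS ⇒ nlonnnlololol   [S ::= l]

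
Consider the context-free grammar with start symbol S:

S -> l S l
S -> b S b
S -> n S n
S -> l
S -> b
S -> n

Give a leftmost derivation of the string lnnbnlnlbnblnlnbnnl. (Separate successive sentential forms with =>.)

S => lSl => lnSnl => lnnSnnl => lnnbSbnnl => lnnbnSnbnnl => lnnbnlSlnbnnl => lnnbnlnSnlnbnnl => lnnbnlnlSlnlnbnnl => lnnbnlnlbSblnlnbnnl => lnnbnlnlbnblnlnbnnl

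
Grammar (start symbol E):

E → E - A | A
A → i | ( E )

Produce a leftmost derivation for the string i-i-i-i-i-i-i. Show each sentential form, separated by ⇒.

E⇒E-A⇒E-A-A⇒E-A-A-A⇒E-A-A-A-A⇒E-A-A-A-A-A⇒E-A-A-A-A-A-A⇒A-A-A-A-A-A-A⇒i-A-A-A-A-A-A⇒i-i-A-A-A-A-A⇒i-i-i-A-A-A-A⇒i-i-i-i-A-A-A⇒i-i-i-i-i-A-A⇒i-i-i-i-i-i-A⇒i-i-i-i-i-i-i

E ⇒ E-A   [E → E - A]
E-A ⇒ E-A-A   [E → E - A]
E-A-A ⇒ E-A-A-A   [E → E - A]
E-A-A-A ⇒ E-A-A-A-A   [E → E - A]
E-A-A-A-A ⇒ E-A-A-A-A-A   [E → E - A]
E-A-A-A-A-A ⇒ E-A-A-A-A-A-A   [E → E - A]
E-A-A-A-A-A-A ⇒ A-A-A-A-A-A-A   [E → A]
A-A-A-A-A-A-A ⇒ i-A-A-A-A-A-A   [A → i]
i-A-A-A-A-A-A ⇒ i-i-A-A-A-A-A   [A → i]
i-i-A-A-A-A-A ⇒ i-i-i-A-A-A-A   [A → i]
i-i-i-A-A-A-A ⇒ i-i-i-i-A-A-A   [A → i]
i-i-i-i-A-A-A ⇒ i-i-i-i-i-A-A   [A → i]
i-i-i-i-i-A-A ⇒ i-i-i-i-i-i-A   [A → i]
i-i-i-i-i-i-A ⇒ i-i-i-i-i-i-i   [A → i]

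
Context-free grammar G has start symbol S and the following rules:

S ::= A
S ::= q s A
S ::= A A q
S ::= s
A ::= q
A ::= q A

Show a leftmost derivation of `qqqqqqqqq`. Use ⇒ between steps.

S⇒AAq⇒qAAq⇒qqAAq⇒qqqAAq⇒qqqqAAq⇒qqqqqAAq⇒qqqqqqAq⇒qqqqqqqAq⇒qqqqqqqqq

S ⇒ AAq   [S ::= A A q]
AAq ⇒ qAAq   [A ::= q A]
qAAq ⇒ qqAAq   [A ::= q A]
qqAAq ⇒ qqqAAq   [A ::= q A]
qqqAAq ⇒ qqqqAAq   [A ::= q A]
qqqqAAq ⇒ qqqqqAAq   [A ::= q A]
qqqqqAAq ⇒ qqqqqqAq   [A ::= q]
qqqqqqAq ⇒ qqqqqqqAq   [A ::= q A]
qqqqqqqAq ⇒ qqqqqqqqq   [A ::= q]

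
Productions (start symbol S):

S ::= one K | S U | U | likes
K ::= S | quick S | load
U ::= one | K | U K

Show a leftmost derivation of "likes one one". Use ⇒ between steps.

S ⇒ S U ⇒ likes U ⇒ likes U K ⇒ likes one K ⇒ likes one S ⇒ likes one U ⇒ likes one one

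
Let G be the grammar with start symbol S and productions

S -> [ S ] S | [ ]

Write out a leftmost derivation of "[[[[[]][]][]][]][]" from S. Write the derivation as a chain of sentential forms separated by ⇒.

S ⇒ [S]S ⇒ [[S]S]S ⇒ [[[S]S]S]S ⇒ [[[[S]S]S]S]S ⇒ [[[[[]]S]S]S]S ⇒ [[[[[]][]]S]S]S ⇒ [[[[[]][]][]]S]S ⇒ [[[[[]][]][]][]]S ⇒ [[[[[]][]][]][]][]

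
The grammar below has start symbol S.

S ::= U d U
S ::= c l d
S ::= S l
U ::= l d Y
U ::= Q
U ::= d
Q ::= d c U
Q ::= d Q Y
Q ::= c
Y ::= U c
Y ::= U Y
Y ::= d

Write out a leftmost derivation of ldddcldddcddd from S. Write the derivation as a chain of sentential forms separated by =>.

S => UdU   [S ::= U d U]
UdU => ldYdU   [U ::= l d Y]
ldYdU => ldUYdU   [Y ::= U Y]
ldUYdU => ldQYdU   [U ::= Q]
ldQYdU => lddQYYdU   [Q ::= d Q Y]
lddQYYdU => ldddcUYYdU   [Q ::= d c U]
ldddcUYYdU => ldddcldYYYdU   [U ::= l d Y]
ldddcldYYYdU => ldddclddYYdU   [Y ::= d]
ldddclddYYdU => ldddclddUcYdU   [Y ::= U c]
ldddclddUcYdU => ldddcldddcYdU   [U ::= d]
ldddcldddcYdU => ldddcldddcddU   [Y ::= d]
ldddcldddcddU => ldddcldddcddd   [U ::= d]

S => UdU => ldYdU => ldUYdU => ldQYdU => lddQYYdU => ldddcUYYdU => ldddcldYYYdU => ldddclddYYdU => ldddclddUcYdU => ldddcldddcYdU => ldddcldddcddU => ldddcldddcddd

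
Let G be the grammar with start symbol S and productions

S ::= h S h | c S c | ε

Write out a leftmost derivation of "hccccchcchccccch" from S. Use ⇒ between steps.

S ⇒ hSh ⇒ hcSch ⇒ hccScch ⇒ hcccSccch ⇒ hccccScccch ⇒ hcccccSccccch ⇒ hccccchShccccch ⇒ hccccchcSchccccch ⇒ hccccchcchccccch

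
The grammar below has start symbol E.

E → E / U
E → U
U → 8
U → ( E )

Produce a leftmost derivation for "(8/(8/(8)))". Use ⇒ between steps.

E ⇒ U ⇒ (E) ⇒ (E/U) ⇒ (U/U) ⇒ (8/U) ⇒ (8/(E)) ⇒ (8/(E/U)) ⇒ (8/(U/U)) ⇒ (8/(8/U)) ⇒ (8/(8/(E))) ⇒ (8/(8/(U))) ⇒ (8/(8/(8)))

E ⇒ U   [E → U]
U ⇒ (E)   [U → ( E )]
(E) ⇒ (E/U)   [E → E / U]
(E/U) ⇒ (U/U)   [E → U]
(U/U) ⇒ (8/U)   [U → 8]
(8/U) ⇒ (8/(E))   [U → ( E )]
(8/(E)) ⇒ (8/(E/U))   [E → E / U]
(8/(E/U)) ⇒ (8/(U/U))   [E → U]
(8/(U/U)) ⇒ (8/(8/U))   [U → 8]
(8/(8/U)) ⇒ (8/(8/(E)))   [U → ( E )]
(8/(8/(E))) ⇒ (8/(8/(U)))   [E → U]
(8/(8/(U))) ⇒ (8/(8/(8)))   [U → 8]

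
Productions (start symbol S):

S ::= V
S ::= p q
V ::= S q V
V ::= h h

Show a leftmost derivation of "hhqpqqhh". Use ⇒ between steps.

S ⇒ V ⇒ SqV ⇒ VqV ⇒ hhqV ⇒ hhqSqV ⇒ hhqpqqV ⇒ hhqpqqhh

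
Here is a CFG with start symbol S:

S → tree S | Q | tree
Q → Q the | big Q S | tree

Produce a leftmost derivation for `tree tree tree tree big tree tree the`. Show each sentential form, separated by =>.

S => tree S   [S → tree S]
tree S => tree tree S   [S → tree S]
tree tree S => tree tree tree S   [S → tree S]
tree tree tree S => tree tree tree tree S   [S → tree S]
tree tree tree tree S => tree tree tree tree Q   [S → Q]
tree tree tree tree Q => tree tree tree tree Q the   [Q → Q the]
tree tree tree tree Q the => tree tree tree tree big Q S the   [Q → big Q S]
tree tree tree tree big Q S the => tree tree tree tree big tree S the   [Q → tree]
tree tree tree tree big tree S the => tree tree tree tree big tree Q the   [S → Q]
tree tree tree tree big tree Q the => tree tree tree tree big tree tree the   [Q → tree]

S => tree S => tree tree S => tree tree tree S => tree tree tree tree S => tree tree tree tree Q => tree tree tree tree Q the => tree tree tree tree big Q S the => tree tree tree tree big tree S the => tree tree tree tree big tree Q the => tree tree tree tree big tree tree the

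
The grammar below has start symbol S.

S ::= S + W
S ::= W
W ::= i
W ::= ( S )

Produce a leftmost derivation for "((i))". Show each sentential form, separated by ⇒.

S ⇒ W ⇒ (S) ⇒ (W) ⇒ ((S)) ⇒ ((W)) ⇒ ((i))

S ⇒ W   [S ::= W]
W ⇒ (S)   [W ::= ( S )]
(S) ⇒ (W)   [S ::= W]
(W) ⇒ ((S))   [W ::= ( S )]
((S)) ⇒ ((W))   [S ::= W]
((W)) ⇒ ((i))   [W ::= i]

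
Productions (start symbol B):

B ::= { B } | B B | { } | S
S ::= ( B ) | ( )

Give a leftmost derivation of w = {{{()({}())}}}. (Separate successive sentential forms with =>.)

B => {B} => {{B}} => {{{B}}} => {{{BB}}} => {{{SB}}} => {{{()B}}} => {{{()S}}} => {{{()(B)}}} => {{{()(BB)}}} => {{{()({}B)}}} => {{{()({}S)}}} => {{{()({}())}}}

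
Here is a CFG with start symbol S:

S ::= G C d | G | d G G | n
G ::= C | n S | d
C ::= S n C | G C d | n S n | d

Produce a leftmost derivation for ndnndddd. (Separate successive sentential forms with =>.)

S=>GCd=>nSCd=>ndGGCd=>ndCGCd=>ndSnCGCd=>ndnnCGCd=>ndnndGCd=>ndnnddCd=>ndnndddd

S => GCd   [S ::= G C d]
GCd => nSCd   [G ::= n S]
nSCd => ndGGCd   [S ::= d G G]
ndGGCd => ndCGCd   [G ::= C]
ndCGCd => ndSnCGCd   [C ::= S n C]
ndSnCGCd => ndnnCGCd   [S ::= n]
ndnnCGCd => ndnndGCd   [C ::= d]
ndnndGCd => ndnnddCd   [G ::= d]
ndnnddCd => ndnndddd   [C ::= d]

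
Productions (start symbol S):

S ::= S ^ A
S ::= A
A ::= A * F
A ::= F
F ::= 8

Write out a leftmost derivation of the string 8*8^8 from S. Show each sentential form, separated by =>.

S => S^A => A^A => A*F^A => F*F^A => 8*F^A => 8*8^A => 8*8^F => 8*8^8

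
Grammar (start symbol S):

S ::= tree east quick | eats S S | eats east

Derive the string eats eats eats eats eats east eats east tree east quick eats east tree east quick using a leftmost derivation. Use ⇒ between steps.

S ⇒ eats S S ⇒ eats eats S S S ⇒ eats eats eats S S S S ⇒ eats eats eats eats S S S S S ⇒ eats eats eats eats eats east S S S S ⇒ eats eats eats eats eats east eats east S S S ⇒ eats eats eats eats eats east eats east tree east quick S S ⇒ eats eats eats eats eats east eats east tree east quick eats east S ⇒ eats eats eats eats eats east eats east tree east quick eats east tree east quick

S ⇒ eats S S   [S ::= eats S S]
eats S S ⇒ eats eats S S S   [S ::= eats S S]
eats eats S S S ⇒ eats eats eats S S S S   [S ::= eats S S]
eats eats eats S S S S ⇒ eats eats eats eats S S S S S   [S ::= eats S S]
eats eats eats eats S S S S S ⇒ eats eats eats eats eats east S S S S   [S ::= eats east]
eats eats eats eats eats east S S S S ⇒ eats eats eats eats eats east eats east S S S   [S ::= eats east]
eats eats eats eats eats east eats east S S S ⇒ eats eats eats eats eats east eats east tree east quick S S   [S ::= tree east quick]
eats eats eats eats eats east eats east tree east quick S S ⇒ eats eats eats eats eats east eats east tree east quick eats east S   [S ::= eats east]
eats eats eats eats eats east eats east tree east quick eats east S ⇒ eats eats eats eats eats east eats east tree east quick eats east tree east quick   [S ::= tree east quick]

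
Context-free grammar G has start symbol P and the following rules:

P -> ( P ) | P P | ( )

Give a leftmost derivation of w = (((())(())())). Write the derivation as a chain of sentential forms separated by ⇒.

P ⇒ (P)   [P -> ( P )]
(P) ⇒ ((P))   [P -> ( P )]
((P)) ⇒ ((PP))   [P -> P P]
((PP)) ⇒ ((PPP))   [P -> P P]
((PPP)) ⇒ (((P)PP))   [P -> ( P )]
(((P)PP)) ⇒ (((())PP))   [P -> ( )]
(((())PP)) ⇒ (((())(P)P))   [P -> ( P )]
(((())(P)P)) ⇒ (((())(())P))   [P -> ( )]
(((())(())P)) ⇒ (((())(())()))   [P -> ( )]

P⇒(P)⇒((P))⇒((PP))⇒((PPP))⇒(((P)PP))⇒(((())PP))⇒(((())(P)P))⇒(((())(())P))⇒(((())(())()))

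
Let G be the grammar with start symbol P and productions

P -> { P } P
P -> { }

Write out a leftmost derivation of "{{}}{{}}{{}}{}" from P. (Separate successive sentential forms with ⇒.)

P ⇒ {P}P   [P -> { P } P]
{P}P ⇒ {{}}P   [P -> { }]
{{}}P ⇒ {{}}{P}P   [P -> { P } P]
{{}}{P}P ⇒ {{}}{{}}P   [P -> { }]
{{}}{{}}P ⇒ {{}}{{}}{P}P   [P -> { P } P]
{{}}{{}}{P}P ⇒ {{}}{{}}{{}}P   [P -> { }]
{{}}{{}}{{}}P ⇒ {{}}{{}}{{}}{}   [P -> { }]

P ⇒ {P}P ⇒ {{}}P ⇒ {{}}{P}P ⇒ {{}}{{}}P ⇒ {{}}{{}}{P}P ⇒ {{}}{{}}{{}}P ⇒ {{}}{{}}{{}}{}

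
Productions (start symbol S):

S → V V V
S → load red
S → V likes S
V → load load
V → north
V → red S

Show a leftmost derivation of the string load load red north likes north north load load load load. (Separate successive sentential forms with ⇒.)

S ⇒ V V V ⇒ load load V V ⇒ load load red S V ⇒ load load red V likes S V ⇒ load load red north likes S V ⇒ load load red north likes V V V V ⇒ load load red north likes north V V V ⇒ load load red north likes north north V V ⇒ load load red north likes north north load load V ⇒ load load red north likes north north load load load load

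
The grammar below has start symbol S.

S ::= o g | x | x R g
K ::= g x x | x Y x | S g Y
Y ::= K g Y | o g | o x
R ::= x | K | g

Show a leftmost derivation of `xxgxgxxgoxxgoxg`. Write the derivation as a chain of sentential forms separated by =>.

S=>xRg=>xKg=>xSgYg=>xxgYg=>xxgKgYg=>xxgxYxgYg=>xxgxKgYxgYg=>xxgxgxxgYxgYg=>xxgxgxxgoxxgYg=>xxgxgxxgoxxgoxg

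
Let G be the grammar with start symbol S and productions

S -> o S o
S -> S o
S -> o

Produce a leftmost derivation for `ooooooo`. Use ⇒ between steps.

S⇒So⇒oSoo⇒oSooo⇒oSoooo⇒oSooooo⇒ooooooo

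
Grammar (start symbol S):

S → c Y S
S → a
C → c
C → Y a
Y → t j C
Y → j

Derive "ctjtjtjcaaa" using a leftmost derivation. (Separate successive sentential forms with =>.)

S => cYS   [S → c Y S]
cYS => ctjCS   [Y → t j C]
ctjCS => ctjYaS   [C → Y a]
ctjYaS => ctjtjCaS   [Y → t j C]
ctjtjCaS => ctjtjYaaS   [C → Y a]
ctjtjYaaS => ctjtjtjCaaS   [Y → t j C]
ctjtjtjCaaS => ctjtjtjcaaS   [C → c]
ctjtjtjcaaS => ctjtjtjcaaa   [S → a]

S=>cYS=>ctjCS=>ctjYaS=>ctjtjCaS=>ctjtjYaaS=>ctjtjtjCaaS=>ctjtjtjcaaS=>ctjtjtjcaaa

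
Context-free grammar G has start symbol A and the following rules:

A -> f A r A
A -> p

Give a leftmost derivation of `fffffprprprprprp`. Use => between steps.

A => fArA => ffArArA => fffArArArA => ffffArArArArA => fffffArArArArArA => fffffprArArArArA => fffffprprArArArA => fffffprprprArArA => fffffprprprprArA => fffffprprprprprA => fffffprprprprprp

A => fArA   [A -> f A r A]
fArA => ffArArA   [A -> f A r A]
ffArArA => fffArArArA   [A -> f A r A]
fffArArArA => ffffArArArArA   [A -> f A r A]
ffffArArArArA => fffffArArArArArA   [A -> f A r A]
fffffArArArArArA => fffffprArArArArA   [A -> p]
fffffprArArArArA => fffffprprArArArA   [A -> p]
fffffprprArArArA => fffffprprprArArA   [A -> p]
fffffprprprArArA => fffffprprprprArA   [A -> p]
fffffprprprprArA => fffffprprprprprA   [A -> p]
fffffprprprprprA => fffffprprprprprp   [A -> p]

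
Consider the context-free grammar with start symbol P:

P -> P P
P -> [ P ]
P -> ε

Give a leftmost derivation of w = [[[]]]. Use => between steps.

P => PP => [P]P => [PP]P => [[P]P]P => [[PP]P]P => [[PPP]P]P => [[PPPP]P]P => [[[P]PPP]P]P => [[[]PPP]P]P => [[[]PP]P]P => [[[]P]P]P => [[[]]P]P => [[[]]]P => [[[]]]

P => PP   [P -> P P]
PP => [P]P   [P -> [ P ]]
[P]P => [PP]P   [P -> P P]
[PP]P => [[P]P]P   [P -> [ P ]]
[[P]P]P => [[PP]P]P   [P -> P P]
[[PP]P]P => [[PPP]P]P   [P -> P P]
[[PPP]P]P => [[PPPP]P]P   [P -> P P]
[[PPPP]P]P => [[[P]PPP]P]P   [P -> [ P ]]
[[[P]PPP]P]P => [[[]PPP]P]P   [P -> ε]
[[[]PPP]P]P => [[[]PP]P]P   [P -> ε]
[[[]PP]P]P => [[[]P]P]P   [P -> ε]
[[[]P]P]P => [[[]]P]P   [P -> ε]
[[[]]P]P => [[[]]]P   [P -> ε]
[[[]]]P => [[[]]]   [P -> ε]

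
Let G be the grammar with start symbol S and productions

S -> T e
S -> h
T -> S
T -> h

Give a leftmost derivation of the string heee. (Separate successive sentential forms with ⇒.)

S ⇒ Te   [S -> T e]
Te ⇒ Se   [T -> S]
Se ⇒ Tee   [S -> T e]
Tee ⇒ See   [T -> S]
See ⇒ Teee   [S -> T e]
Teee ⇒ heee   [T -> h]

S⇒Te⇒Se⇒Tee⇒See⇒Teee⇒heee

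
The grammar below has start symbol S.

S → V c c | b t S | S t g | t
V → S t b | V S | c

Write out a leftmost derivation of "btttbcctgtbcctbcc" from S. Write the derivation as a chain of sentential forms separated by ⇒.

S ⇒ btS   [S → b t S]
btS ⇒ btVcc   [S → V c c]
btVcc ⇒ btStbcc   [V → S t b]
btStbcc ⇒ btVcctbcc   [S → V c c]
btVcctbcc ⇒ btStbcctbcc   [V → S t b]
btStbcctbcc ⇒ btStgtbcctbcc   [S → S t g]
btStgtbcctbcc ⇒ btVcctgtbcctbcc   [S → V c c]
btVcctgtbcctbcc ⇒ btStbcctgtbcctbcc   [V → S t b]
btStbcctgtbcctbcc ⇒ btttbcctgtbcctbcc   [S → t]

S ⇒ btS ⇒ btVcc ⇒ btStbcc ⇒ btVcctbcc ⇒ btStbcctbcc ⇒ btStgtbcctbcc ⇒ btVcctgtbcctbcc ⇒ btStbcctgtbcctbcc ⇒ btttbcctgtbcctbcc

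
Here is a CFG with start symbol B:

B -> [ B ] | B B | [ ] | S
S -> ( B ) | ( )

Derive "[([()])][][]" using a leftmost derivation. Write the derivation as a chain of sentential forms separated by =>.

B => BB => BBB => [B]BB => [S]BB => [(B)]BB => [([B])]BB => [([S])]BB => [([()])]BB => [([()])][]B => [([()])][][]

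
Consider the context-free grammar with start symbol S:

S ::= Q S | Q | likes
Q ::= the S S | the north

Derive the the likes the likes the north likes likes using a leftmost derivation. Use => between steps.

S => Q   [S ::= Q]
Q => the S S   [Q ::= the S S]
the S S => the Q S   [S ::= Q]
the Q S => the the S S S   [Q ::= the S S]
the the S S S => the the likes S S   [S ::= likes]
the the likes S S => the the likes Q S S   [S ::= Q S]
the the likes Q S S => the the likes the S S S S   [Q ::= the S S]
the the likes the S S S S => the the likes the likes S S S   [S ::= likes]
the the likes the likes S S S => the the likes the likes Q S S   [S ::= Q]
the the likes the likes Q S S => the the likes the likes the north S S   [Q ::= the north]
the the likes the likes the north S S => the the likes the likes the north likes S   [S ::= likes]
the the likes the likes the north likes S => the the likes the likes the north likes likes   [S ::= likes]

S => Q => the S S => the Q S => the the S S S => the the likes S S => the the likes Q S S => the the likes the S S S S => the the likes the likes S S S => the the likes the likes Q S S => the the likes the likes the north S S => the the likes the likes the north likes S => the the likes the likes the north likes likes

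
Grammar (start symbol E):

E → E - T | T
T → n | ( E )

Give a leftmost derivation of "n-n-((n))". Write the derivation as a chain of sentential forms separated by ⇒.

E ⇒ E-T   [E → E - T]
E-T ⇒ E-T-T   [E → E - T]
E-T-T ⇒ T-T-T   [E → T]
T-T-T ⇒ n-T-T   [T → n]
n-T-T ⇒ n-n-T   [T → n]
n-n-T ⇒ n-n-(E)   [T → ( E )]
n-n-(E) ⇒ n-n-(T)   [E → T]
n-n-(T) ⇒ n-n-((E))   [T → ( E )]
n-n-((E)) ⇒ n-n-((T))   [E → T]
n-n-((T)) ⇒ n-n-((n))   [T → n]

E⇒E-T⇒E-T-T⇒T-T-T⇒n-T-T⇒n-n-T⇒n-n-(E)⇒n-n-(T)⇒n-n-((E))⇒n-n-((T))⇒n-n-((n))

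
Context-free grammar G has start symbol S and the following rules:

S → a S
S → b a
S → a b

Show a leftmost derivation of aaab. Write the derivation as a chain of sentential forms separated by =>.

S => aS => aaS => aaab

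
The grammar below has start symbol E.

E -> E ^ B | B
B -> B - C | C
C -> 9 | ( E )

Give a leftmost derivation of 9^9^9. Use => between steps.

E => E^B   [E -> E ^ B]
E^B => E^B^B   [E -> E ^ B]
E^B^B => B^B^B   [E -> B]
B^B^B => C^B^B   [B -> C]
C^B^B => 9^B^B   [C -> 9]
9^B^B => 9^C^B   [B -> C]
9^C^B => 9^9^B   [C -> 9]
9^9^B => 9^9^C   [B -> C]
9^9^C => 9^9^9   [C -> 9]

E => E^B => E^B^B => B^B^B => C^B^B => 9^B^B => 9^C^B => 9^9^B => 9^9^C => 9^9^9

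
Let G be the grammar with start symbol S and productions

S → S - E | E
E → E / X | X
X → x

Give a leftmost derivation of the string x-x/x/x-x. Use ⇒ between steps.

S ⇒ S-E   [S → S - E]
S-E ⇒ S-E-E   [S → S - E]
S-E-E ⇒ E-E-E   [S → E]
E-E-E ⇒ X-E-E   [E → X]
X-E-E ⇒ x-E-E   [X → x]
x-E-E ⇒ x-E/X-E   [E → E / X]
x-E/X-E ⇒ x-E/X/X-E   [E → E / X]
x-E/X/X-E ⇒ x-X/X/X-E   [E → X]
x-X/X/X-E ⇒ x-x/X/X-E   [X → x]
x-x/X/X-E ⇒ x-x/x/X-E   [X → x]
x-x/x/X-E ⇒ x-x/x/x-E   [X → x]
x-x/x/x-E ⇒ x-x/x/x-X   [E → X]
x-x/x/x-X ⇒ x-x/x/x-x   [X → x]

S ⇒ S-E ⇒ S-E-E ⇒ E-E-E ⇒ X-E-E ⇒ x-E-E ⇒ x-E/X-E ⇒ x-E/X/X-E ⇒ x-X/X/X-E ⇒ x-x/X/X-E ⇒ x-x/x/X-E ⇒ x-x/x/x-E ⇒ x-x/x/x-X ⇒ x-x/x/x-x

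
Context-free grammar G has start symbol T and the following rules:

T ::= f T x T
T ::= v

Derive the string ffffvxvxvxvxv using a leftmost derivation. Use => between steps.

T=>fTxT=>ffTxTxT=>fffTxTxTxT=>ffffTxTxTxTxT=>ffffvxTxTxTxT=>ffffvxvxTxTxT=>ffffvxvxvxTxT=>ffffvxvxvxvxT=>ffffvxvxvxvxv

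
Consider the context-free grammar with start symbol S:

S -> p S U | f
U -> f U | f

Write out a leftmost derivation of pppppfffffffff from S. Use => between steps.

S=>pSU=>ppSUU=>pppSUUU=>ppppSUUUU=>pppppSUUUUU=>pppppfUUUUU=>pppppffUUUUU=>pppppfffUUUUU=>pppppffffUUUU=>pppppfffffUUU=>pppppffffffUU=>pppppfffffffUU=>pppppffffffffU=>pppppfffffffff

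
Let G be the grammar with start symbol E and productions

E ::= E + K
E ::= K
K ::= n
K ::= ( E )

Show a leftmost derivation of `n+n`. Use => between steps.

E => E+K => K+K => n+K => n+n

E => E+K   [E ::= E + K]
E+K => K+K   [E ::= K]
K+K => n+K   [K ::= n]
n+K => n+n   [K ::= n]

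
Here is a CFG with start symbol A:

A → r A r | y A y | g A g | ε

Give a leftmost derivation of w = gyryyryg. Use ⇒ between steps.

A ⇒ gAg ⇒ gyAyg ⇒ gyrAryg ⇒ gyryAyryg ⇒ gyryyryg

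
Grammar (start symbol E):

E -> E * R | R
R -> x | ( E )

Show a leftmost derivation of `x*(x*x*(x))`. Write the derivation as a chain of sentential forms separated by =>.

E => E*R => R*R => x*R => x*(E) => x*(E*R) => x*(E*R*R) => x*(R*R*R) => x*(x*R*R) => x*(x*x*R) => x*(x*x*(E)) => x*(x*x*(R)) => x*(x*x*(x))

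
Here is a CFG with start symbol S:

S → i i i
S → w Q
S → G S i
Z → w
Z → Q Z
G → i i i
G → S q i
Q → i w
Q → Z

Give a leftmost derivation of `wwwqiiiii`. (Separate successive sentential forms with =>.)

S => GSi   [S → G S i]
GSi => SqiSi   [G → S q i]
SqiSi => wQqiSi   [S → w Q]
wQqiSi => wZqiSi   [Q → Z]
wZqiSi => wQZqiSi   [Z → Q Z]
wQZqiSi => wZZqiSi   [Q → Z]
wZZqiSi => wwZqiSi   [Z → w]
wwZqiSi => wwwqiSi   [Z → w]
wwwqiSi => wwwqiiiii   [S → i i i]

S=>GSi=>SqiSi=>wQqiSi=>wZqiSi=>wQZqiSi=>wZZqiSi=>wwZqiSi=>wwwqiSi=>wwwqiiiii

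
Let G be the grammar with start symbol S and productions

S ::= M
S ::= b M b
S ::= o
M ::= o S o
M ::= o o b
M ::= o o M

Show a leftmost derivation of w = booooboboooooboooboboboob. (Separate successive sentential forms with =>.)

S => bMb   [S ::= b M b]
bMb => booMb   [M ::= o o M]
booMb => boooSob   [M ::= o S o]
boooSob => boooMob   [S ::= M]
boooMob => booooSoob   [M ::= o S o]
booooSoob => boooobMboob   [S ::= b M b]
boooobMboob => booooboSoboob   [M ::= o S o]
booooboSoboob => boooobobMboboob   [S ::= b M b]
boooobobMboboob => boooobobooMboboob   [M ::= o o M]
boooobobooMboboob => boooobobooooMboboob   [M ::= o o M]
boooobobooooMboboob => booooboboooooSoboboob   [M ::= o S o]
booooboboooooSoboboob => boooobobooooobMboboboob   [S ::= b M b]
boooobobooooobMboboboob => booooboboooooboSoboboboob   [M ::= o S o]
booooboboooooboSoboboboob => booooboboooooboooboboboob   [S ::= o]

S => bMb => booMb => boooSob => boooMob => booooSoob => boooobMboob => booooboSoboob => boooobobMboboob => boooobobooMboboob => boooobobooooMboboob => booooboboooooSoboboob => boooobobooooobMboboboob => booooboboooooboSoboboboob => booooboboooooboooboboboob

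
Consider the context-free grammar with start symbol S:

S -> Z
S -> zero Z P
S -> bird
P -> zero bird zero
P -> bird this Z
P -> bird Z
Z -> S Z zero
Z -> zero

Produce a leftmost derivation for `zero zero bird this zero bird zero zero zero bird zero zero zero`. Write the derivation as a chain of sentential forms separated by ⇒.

S ⇒ zero Z P ⇒ zero zero P ⇒ zero zero bird this Z ⇒ zero zero bird this S Z zero ⇒ zero zero bird this zero Z P Z zero ⇒ zero zero bird this zero S Z zero P Z zero ⇒ zero zero bird this zero bird Z zero P Z zero ⇒ zero zero bird this zero bird zero zero P Z zero ⇒ zero zero bird this zero bird zero zero zero bird zero Z zero ⇒ zero zero bird this zero bird zero zero zero bird zero zero zero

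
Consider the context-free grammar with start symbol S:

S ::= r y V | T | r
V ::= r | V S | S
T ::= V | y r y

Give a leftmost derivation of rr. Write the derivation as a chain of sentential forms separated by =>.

S => T => V => VS => SS => rS => rT => rV => rr

S => T   [S ::= T]
T => V   [T ::= V]
V => VS   [V ::= V S]
VS => SS   [V ::= S]
SS => rS   [S ::= r]
rS => rT   [S ::= T]
rT => rV   [T ::= V]
rV => rr   [V ::= r]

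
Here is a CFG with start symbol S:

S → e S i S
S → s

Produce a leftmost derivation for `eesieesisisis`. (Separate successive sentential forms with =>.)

S=>eSiS=>eeSiSiS=>eesiSiS=>eesieSiSiS=>eesieeSiSiSiS=>eesieesiSiSiS=>eesieesisiSiS=>eesieesisisiS=>eesieesisisis

S => eSiS   [S → e S i S]
eSiS => eeSiSiS   [S → e S i S]
eeSiSiS => eesiSiS   [S → s]
eesiSiS => eesieSiSiS   [S → e S i S]
eesieSiSiS => eesieeSiSiSiS   [S → e S i S]
eesieeSiSiSiS => eesieesiSiSiS   [S → s]
eesieesiSiSiS => eesieesisiSiS   [S → s]
eesieesisiSiS => eesieesisisiS   [S → s]
eesieesisisiS => eesieesisisis   [S → s]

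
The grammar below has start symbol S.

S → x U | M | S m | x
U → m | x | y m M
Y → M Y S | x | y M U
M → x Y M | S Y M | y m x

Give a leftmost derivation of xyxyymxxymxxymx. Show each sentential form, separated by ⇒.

S ⇒ M ⇒ xYM ⇒ xyMUM ⇒ xyxYMUM ⇒ xyxyMUMUM ⇒ xyxyymxUMUM ⇒ xyxyymxxMUM ⇒ xyxyymxxymxUM ⇒ xyxyymxxymxxM ⇒ xyxyymxxymxxymx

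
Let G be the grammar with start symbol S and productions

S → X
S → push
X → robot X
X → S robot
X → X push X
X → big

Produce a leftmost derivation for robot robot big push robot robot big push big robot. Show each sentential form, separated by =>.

S => X => X push X => robot X push X => robot robot X push X => robot robot big push X => robot robot big push robot X => robot robot big push robot robot X => robot robot big push robot robot S robot => robot robot big push robot robot X robot => robot robot big push robot robot X push X robot => robot robot big push robot robot big push X robot => robot robot big push robot robot big push big robot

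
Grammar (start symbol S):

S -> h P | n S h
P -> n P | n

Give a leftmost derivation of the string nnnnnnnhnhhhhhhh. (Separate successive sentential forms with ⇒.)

S ⇒ nSh   [S -> n S h]
nSh ⇒ nnShh   [S -> n S h]
nnShh ⇒ nnnShhh   [S -> n S h]
nnnShhh ⇒ nnnnShhhh   [S -> n S h]
nnnnShhhh ⇒ nnnnnShhhhh   [S -> n S h]
nnnnnShhhhh ⇒ nnnnnnShhhhhh   [S -> n S h]
nnnnnnShhhhhh ⇒ nnnnnnnShhhhhhh   [S -> n S h]
nnnnnnnShhhhhhh ⇒ nnnnnnnhPhhhhhhh   [S -> h P]
nnnnnnnhPhhhhhhh ⇒ nnnnnnnhnhhhhhhh   [P -> n]

S⇒nSh⇒nnShh⇒nnnShhh⇒nnnnShhhh⇒nnnnnShhhhh⇒nnnnnnShhhhhh⇒nnnnnnnShhhhhhh⇒nnnnnnnhPhhhhhhh⇒nnnnnnnhnhhhhhhh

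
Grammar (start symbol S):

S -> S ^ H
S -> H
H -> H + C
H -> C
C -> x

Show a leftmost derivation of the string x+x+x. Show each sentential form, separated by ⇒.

S ⇒ H ⇒ H+C ⇒ H+C+C ⇒ C+C+C ⇒ x+C+C ⇒ x+x+C ⇒ x+x+x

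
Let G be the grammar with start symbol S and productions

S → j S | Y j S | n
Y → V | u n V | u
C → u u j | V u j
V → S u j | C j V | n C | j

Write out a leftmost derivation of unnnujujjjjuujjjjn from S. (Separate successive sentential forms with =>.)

S => YjS => unVjS => unnCjS => unnVujjS => unnSujujjS => unnnujujjS => unnnujujjjS => unnnujujjjjS => unnnujujjjjYjS => unnnujujjjjVjS => unnnujujjjjCjVjS => unnnujujjjjuujjVjS => unnnujujjjjuujjjjS => unnnujujjjjuujjjjn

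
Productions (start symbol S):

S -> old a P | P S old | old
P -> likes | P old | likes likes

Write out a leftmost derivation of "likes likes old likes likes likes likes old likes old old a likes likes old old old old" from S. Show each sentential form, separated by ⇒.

S ⇒ P S old ⇒ P old S old ⇒ likes likes old S old ⇒ likes likes old P S old old ⇒ likes likes old likes likes S old old ⇒ likes likes old likes likes P S old old old ⇒ likes likes old likes likes P old S old old old ⇒ likes likes old likes likes likes likes old S old old old ⇒ likes likes old likes likes likes likes old P S old old old old ⇒ likes likes old likes likes likes likes old P old S old old old old ⇒ likes likes old likes likes likes likes old likes old S old old old old ⇒ likes likes old likes likes likes likes old likes old old a P old old old old ⇒ likes likes old likes likes likes likes old likes old old a likes likes old old old old

S ⇒ P S old   [S -> P S old]
P S old ⇒ P old S old   [P -> P old]
P old S old ⇒ likes likes old S old   [P -> likes likes]
likes likes old S old ⇒ likes likes old P S old old   [S -> P S old]
likes likes old P S old old ⇒ likes likes old likes likes S old old   [P -> likes likes]
likes likes old likes likes S old old ⇒ likes likes old likes likes P S old old old   [S -> P S old]
likes likes old likes likes P S old old old ⇒ likes likes old likes likes P old S old old old   [P -> P old]
likes likes old likes likes P old S old old old ⇒ likes likes old likes likes likes likes old S old old old   [P -> likes likes]
likes likes old likes likes likes likes old S old old old ⇒ likes likes old likes likes likes likes old P S old old old old   [S -> P S old]
likes likes old likes likes likes likes old P S old old old old ⇒ likes likes old likes likes likes likes old P old S old old old old   [P -> P old]
likes likes old likes likes likes likes old P old S old old old old ⇒ likes likes old likes likes likes likes old likes old S old old old old   [P -> likes]
likes likes old likes likes likes likes old likes old S old old old old ⇒ likes likes old likes likes likes likes old likes old old a P old old old old   [S -> old a P]
likes likes old likes likes likes likes old likes old old a P old old old old ⇒ likes likes old likes likes likes likes old likes old old a likes likes old old old old   [P -> likes likes]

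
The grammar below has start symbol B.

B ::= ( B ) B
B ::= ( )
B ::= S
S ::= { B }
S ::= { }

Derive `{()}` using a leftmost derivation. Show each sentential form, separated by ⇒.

B⇒S⇒{B}⇒{()}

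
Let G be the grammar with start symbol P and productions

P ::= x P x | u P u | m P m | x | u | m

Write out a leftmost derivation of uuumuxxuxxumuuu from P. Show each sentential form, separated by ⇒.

P⇒uPu⇒uuPuu⇒uuuPuuu⇒uuumPmuuu⇒uuumuPumuuu⇒uuumuxPxumuuu⇒uuumuxxPxxumuuu⇒uuumuxxuxxumuuu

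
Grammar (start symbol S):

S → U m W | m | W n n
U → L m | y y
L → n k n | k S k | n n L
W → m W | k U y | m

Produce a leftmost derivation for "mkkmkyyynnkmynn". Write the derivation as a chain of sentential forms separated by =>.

S => Wnn => mWnn => mkUynn => mkLmynn => mkkSkmynn => mkkWnnkmynn => mkkmWnnkmynn => mkkmkUynnkmynn => mkkmkyyynnkmynn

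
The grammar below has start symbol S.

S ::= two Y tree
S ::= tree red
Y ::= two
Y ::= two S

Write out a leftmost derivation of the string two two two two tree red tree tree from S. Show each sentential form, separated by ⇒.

S ⇒ two Y tree ⇒ two two S tree ⇒ two two two Y tree tree ⇒ two two two two S tree tree ⇒ two two two two tree red tree tree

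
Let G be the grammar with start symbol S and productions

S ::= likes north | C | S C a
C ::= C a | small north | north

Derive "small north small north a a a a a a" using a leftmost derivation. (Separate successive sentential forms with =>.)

S => S C a   [S ::= S C a]
S C a => C C a   [S ::= C]
C C a => small north C a   [C ::= small north]
small north C a => small north C a a   [C ::= C a]
small north C a a => small north C a a a   [C ::= C a]
small north C a a a => small north C a a a a   [C ::= C a]
small north C a a a a => small north C a a a a a   [C ::= C a]
small north C a a a a a => small north C a a a a a a   [C ::= C a]
small north C a a a a a a => small north small north a a a a a a   [C ::= small north]

S => S C a => C C a => small north C a => small north C a a => small north C a a a => small north C a a a a => small north C a a a a a => small north C a a a a a a => small north small north a a a a a a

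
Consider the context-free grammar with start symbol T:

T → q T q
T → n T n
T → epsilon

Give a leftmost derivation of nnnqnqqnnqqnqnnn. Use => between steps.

T => nTn => nnTnn => nnnTnnn => nnnqTqnnn => nnnqnTnqnnn => nnnqnqTqnqnnn => nnnqnqqTqqnqnnn => nnnqnqqnTnqqnqnnn => nnnqnqqnnqqnqnnn

T => nTn   [T → n T n]
nTn => nnTnn   [T → n T n]
nnTnn => nnnTnnn   [T → n T n]
nnnTnnn => nnnqTqnnn   [T → q T q]
nnnqTqnnn => nnnqnTnqnnn   [T → n T n]
nnnqnTnqnnn => nnnqnqTqnqnnn   [T → q T q]
nnnqnqTqnqnnn => nnnqnqqTqqnqnnn   [T → q T q]
nnnqnqqTqqnqnnn => nnnqnqqnTnqqnqnnn   [T → n T n]
nnnqnqqnTnqqnqnnn => nnnqnqqnnqqnqnnn   [T → epsilon]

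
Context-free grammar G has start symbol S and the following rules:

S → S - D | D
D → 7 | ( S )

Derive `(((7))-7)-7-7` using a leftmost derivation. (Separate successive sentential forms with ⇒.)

S ⇒ S-D ⇒ S-D-D ⇒ D-D-D ⇒ (S)-D-D ⇒ (S-D)-D-D ⇒ (D-D)-D-D ⇒ ((S)-D)-D-D ⇒ ((D)-D)-D-D ⇒ (((S))-D)-D-D ⇒ (((D))-D)-D-D ⇒ (((7))-D)-D-D ⇒ (((7))-7)-D-D ⇒ (((7))-7)-7-D ⇒ (((7))-7)-7-7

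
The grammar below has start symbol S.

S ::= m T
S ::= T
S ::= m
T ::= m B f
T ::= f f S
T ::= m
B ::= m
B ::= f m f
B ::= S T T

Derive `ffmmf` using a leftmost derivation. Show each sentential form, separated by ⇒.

S ⇒ T ⇒ ffS ⇒ ffT ⇒ ffmBf ⇒ ffmmf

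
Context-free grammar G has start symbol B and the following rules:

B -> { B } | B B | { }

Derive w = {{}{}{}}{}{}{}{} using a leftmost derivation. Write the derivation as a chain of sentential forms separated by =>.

B => BB => {B}B => {BB}B => {BBB}B => {{}BB}B => {{}{}B}B => {{}{}{}}B => {{}{}{}}BB => {{}{}{}}BBB => {{}{}{}}BBBB => {{}{}{}}{}BBB => {{}{}{}}{}{}BB => {{}{}{}}{}{}{}B => {{}{}{}}{}{}{}{}

B => BB   [B -> B B]
BB => {B}B   [B -> { B }]
{B}B => {BB}B   [B -> B B]
{BB}B => {BBB}B   [B -> B B]
{BBB}B => {{}BB}B   [B -> { }]
{{}BB}B => {{}{}B}B   [B -> { }]
{{}{}B}B => {{}{}{}}B   [B -> { }]
{{}{}{}}B => {{}{}{}}BB   [B -> B B]
{{}{}{}}BB => {{}{}{}}BBB   [B -> B B]
{{}{}{}}BBB => {{}{}{}}BBBB   [B -> B B]
{{}{}{}}BBBB => {{}{}{}}{}BBB   [B -> { }]
{{}{}{}}{}BBB => {{}{}{}}{}{}BB   [B -> { }]
{{}{}{}}{}{}BB => {{}{}{}}{}{}{}B   [B -> { }]
{{}{}{}}{}{}{}B => {{}{}{}}{}{}{}{}   [B -> { }]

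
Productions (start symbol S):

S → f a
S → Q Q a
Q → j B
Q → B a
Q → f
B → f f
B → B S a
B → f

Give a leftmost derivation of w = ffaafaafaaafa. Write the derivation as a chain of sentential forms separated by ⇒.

S ⇒ QQa   [S → Q Q a]
QQa ⇒ BaQa   [Q → B a]
BaQa ⇒ BSaaQa   [B → B S a]
BSaaQa ⇒ BSaSaaQa   [B → B S a]
BSaSaaQa ⇒ BSaSaSaaQa   [B → B S a]
BSaSaSaaQa ⇒ fSaSaSaaQa   [B → f]
fSaSaSaaQa ⇒ ffaaSaSaaQa   [S → f a]
ffaaSaSaaQa ⇒ ffaafaaSaaQa   [S → f a]
ffaafaaSaaQa ⇒ ffaafaafaaaQa   [S → f a]
ffaafaafaaaQa ⇒ ffaafaafaaafa   [Q → f]

S⇒QQa⇒BaQa⇒BSaaQa⇒BSaSaaQa⇒BSaSaSaaQa⇒fSaSaSaaQa⇒ffaaSaSaaQa⇒ffaafaaSaaQa⇒ffaafaafaaaQa⇒ffaafaafaaafa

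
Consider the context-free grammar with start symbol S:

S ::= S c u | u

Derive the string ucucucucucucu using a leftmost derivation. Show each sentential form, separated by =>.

S => Scu => Scucu => Scucucu => Scucucucu => Scucucucucu => Scucucucucucu => ucucucucucucu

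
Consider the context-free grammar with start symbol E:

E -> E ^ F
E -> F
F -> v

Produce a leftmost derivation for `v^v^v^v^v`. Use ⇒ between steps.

E ⇒ E^F   [E -> E ^ F]
E^F ⇒ E^F^F   [E -> E ^ F]
E^F^F ⇒ E^F^F^F   [E -> E ^ F]
E^F^F^F ⇒ E^F^F^F^F   [E -> E ^ F]
E^F^F^F^F ⇒ F^F^F^F^F   [E -> F]
F^F^F^F^F ⇒ v^F^F^F^F   [F -> v]
v^F^F^F^F ⇒ v^v^F^F^F   [F -> v]
v^v^F^F^F ⇒ v^v^v^F^F   [F -> v]
v^v^v^F^F ⇒ v^v^v^v^F   [F -> v]
v^v^v^v^F ⇒ v^v^v^v^v   [F -> v]

E ⇒ E^F ⇒ E^F^F ⇒ E^F^F^F ⇒ E^F^F^F^F ⇒ F^F^F^F^F ⇒ v^F^F^F^F ⇒ v^v^F^F^F ⇒ v^v^v^F^F ⇒ v^v^v^v^F ⇒ v^v^v^v^v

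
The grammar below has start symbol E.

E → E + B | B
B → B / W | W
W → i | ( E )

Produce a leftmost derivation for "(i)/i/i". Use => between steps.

E => B => B/W => B/W/W => W/W/W => (E)/W/W => (B)/W/W => (W)/W/W => (i)/W/W => (i)/i/W => (i)/i/i

E => B   [E → B]
B => B/W   [B → B / W]
B/W => B/W/W   [B → B / W]
B/W/W => W/W/W   [B → W]
W/W/W => (E)/W/W   [W → ( E )]
(E)/W/W => (B)/W/W   [E → B]
(B)/W/W => (W)/W/W   [B → W]
(W)/W/W => (i)/W/W   [W → i]
(i)/W/W => (i)/i/W   [W → i]
(i)/i/W => (i)/i/i   [W → i]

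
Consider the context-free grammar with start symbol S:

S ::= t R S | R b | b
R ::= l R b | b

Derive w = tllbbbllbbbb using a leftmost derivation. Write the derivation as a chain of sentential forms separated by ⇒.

S ⇒ tRS ⇒ tlRbS ⇒ tllRbbS ⇒ tllbbbS ⇒ tllbbbRb ⇒ tllbbblRbb ⇒ tllbbbllRbbb ⇒ tllbbbllbbbb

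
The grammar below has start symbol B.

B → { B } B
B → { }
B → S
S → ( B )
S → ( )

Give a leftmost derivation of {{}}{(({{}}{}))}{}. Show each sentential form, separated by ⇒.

B ⇒ {B}B ⇒ {{}}B ⇒ {{}}{B}B ⇒ {{}}{S}B ⇒ {{}}{(B)}B ⇒ {{}}{(S)}B ⇒ {{}}{((B))}B ⇒ {{}}{(({B}B))}B ⇒ {{}}{(({{}}B))}B ⇒ {{}}{(({{}}{}))}B ⇒ {{}}{(({{}}{}))}{}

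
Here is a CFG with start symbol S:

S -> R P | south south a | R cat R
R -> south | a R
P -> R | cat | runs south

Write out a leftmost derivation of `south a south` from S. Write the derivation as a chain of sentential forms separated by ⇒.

S ⇒ R P ⇒ south P ⇒ south R ⇒ south a R ⇒ south a south

S ⇒ R P   [S -> R P]
R P ⇒ south P   [R -> south]
south P ⇒ south R   [P -> R]
south R ⇒ south a R   [R -> a R]
south a R ⇒ south a south   [R -> south]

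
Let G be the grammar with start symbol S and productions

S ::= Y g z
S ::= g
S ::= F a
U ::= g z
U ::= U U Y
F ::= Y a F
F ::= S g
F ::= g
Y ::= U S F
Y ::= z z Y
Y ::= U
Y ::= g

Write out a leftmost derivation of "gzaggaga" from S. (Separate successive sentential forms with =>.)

S=>Fa=>Sga=>Faga=>YaFaga=>UaFaga=>gzaFaga=>gzaSgaga=>gzaggaga

S => Fa   [S ::= F a]
Fa => Sga   [F ::= S g]
Sga => Faga   [S ::= F a]
Faga => YaFaga   [F ::= Y a F]
YaFaga => UaFaga   [Y ::= U]
UaFaga => gzaFaga   [U ::= g z]
gzaFaga => gzaSgaga   [F ::= S g]
gzaSgaga => gzaggaga   [S ::= g]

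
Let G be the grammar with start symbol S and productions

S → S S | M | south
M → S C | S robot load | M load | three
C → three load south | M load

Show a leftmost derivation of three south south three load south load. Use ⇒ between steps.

S ⇒ M   [S → M]
M ⇒ M load   [M → M load]
M load ⇒ S C load   [M → S C]
S C load ⇒ S S C load   [S → S S]
S S C load ⇒ S S S C load   [S → S S]
S S S C load ⇒ M S S C load   [S → M]
M S S C load ⇒ three S S C load   [M → three]
three S S C load ⇒ three south S C load   [S → south]
three south S C load ⇒ three south south C load   [S → south]
three south south C load ⇒ three south south three load south load   [C → three load south]

S ⇒ M ⇒ M load ⇒ S C load ⇒ S S C load ⇒ S S S C load ⇒ M S S C load ⇒ three S S C load ⇒ three south S C load ⇒ three south south C load ⇒ three south south three load south load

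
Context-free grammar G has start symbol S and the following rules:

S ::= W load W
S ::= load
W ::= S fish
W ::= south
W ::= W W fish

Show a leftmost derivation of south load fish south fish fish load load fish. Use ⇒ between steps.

S ⇒ W load W   [S ::= W load W]
W load W ⇒ W W fish load W   [W ::= W W fish]
W W fish load W ⇒ south W fish load W   [W ::= south]
south W fish load W ⇒ south W W fish fish load W   [W ::= W W fish]
south W W fish fish load W ⇒ south S fish W fish fish load W   [W ::= S fish]
south S fish W fish fish load W ⇒ south load fish W fish fish load W   [S ::= load]
south load fish W fish fish load W ⇒ south load fish south fish fish load W   [W ::= south]
south load fish south fish fish load W ⇒ south load fish south fish fish load S fish   [W ::= S fish]
south load fish south fish fish load S fish ⇒ south load fish south fish fish load load fish   [S ::= load]

S ⇒ W load W ⇒ W W fish load W ⇒ south W fish load W ⇒ south W W fish fish load W ⇒ south S fish W fish fish load W ⇒ south load fish W fish fish load W ⇒ south load fish south fish fish load W ⇒ south load fish south fish fish load S fish ⇒ south load fish south fish fish load load fish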